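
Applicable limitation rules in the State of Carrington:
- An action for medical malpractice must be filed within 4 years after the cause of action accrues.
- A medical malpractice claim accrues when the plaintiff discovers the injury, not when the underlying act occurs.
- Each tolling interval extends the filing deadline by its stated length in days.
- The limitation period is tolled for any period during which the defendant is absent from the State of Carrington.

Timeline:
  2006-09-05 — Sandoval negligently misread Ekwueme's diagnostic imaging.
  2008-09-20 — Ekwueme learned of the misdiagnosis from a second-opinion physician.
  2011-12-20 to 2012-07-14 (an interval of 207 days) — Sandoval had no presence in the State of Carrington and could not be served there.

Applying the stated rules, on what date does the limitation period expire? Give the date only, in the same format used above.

The claim did not accrue until Ekwueme discovered the injury on 2008-09-20; the 2006-09-05 act date does not start the clock under the stated rule.
The untolled deadline — 4 years after 2008-09-20 — is 2012-09-20.
The defendant's absence from the jurisdiction from 2011-12-20 to 2012-07-14 tolled the period for 207 days, extending the deadline to 2013-04-15.

2013-04-15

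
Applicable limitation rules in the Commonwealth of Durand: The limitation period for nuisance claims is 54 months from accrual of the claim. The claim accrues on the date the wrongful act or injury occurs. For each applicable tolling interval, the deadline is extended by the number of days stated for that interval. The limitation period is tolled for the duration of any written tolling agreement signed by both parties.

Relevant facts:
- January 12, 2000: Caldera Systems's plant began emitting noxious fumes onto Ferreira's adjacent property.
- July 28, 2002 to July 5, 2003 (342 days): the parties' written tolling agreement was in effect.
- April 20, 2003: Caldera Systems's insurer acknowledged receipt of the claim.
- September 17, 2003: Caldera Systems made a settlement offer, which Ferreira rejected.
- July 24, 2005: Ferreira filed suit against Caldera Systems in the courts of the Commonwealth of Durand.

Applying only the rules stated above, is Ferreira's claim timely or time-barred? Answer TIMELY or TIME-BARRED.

TIME-BARRED

The limitation period began to run on January 12, 2000.
54 months from January 12, 2000 is July 12, 2004.
The period was tolled for 342 days by the written tolling agreement (July 28, 2002 to July 5, 2003), pushing the deadline to June 19, 2005.
None of the other events listed affects the running of the period under the stated rules.
The July 24, 2005 filing falls after the June 19, 2005 deadline; the claim is time-barred.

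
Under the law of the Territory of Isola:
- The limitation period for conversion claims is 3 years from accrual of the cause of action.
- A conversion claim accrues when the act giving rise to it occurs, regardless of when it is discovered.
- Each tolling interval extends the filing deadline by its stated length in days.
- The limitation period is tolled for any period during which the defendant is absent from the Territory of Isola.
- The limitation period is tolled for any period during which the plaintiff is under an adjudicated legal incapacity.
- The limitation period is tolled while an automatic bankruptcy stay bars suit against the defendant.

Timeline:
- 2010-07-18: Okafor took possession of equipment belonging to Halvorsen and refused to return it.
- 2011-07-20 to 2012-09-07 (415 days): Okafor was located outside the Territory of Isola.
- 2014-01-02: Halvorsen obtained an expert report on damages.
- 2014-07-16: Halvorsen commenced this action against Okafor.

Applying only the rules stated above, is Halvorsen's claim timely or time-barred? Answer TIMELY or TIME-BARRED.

TIMELY

The limitation period began to run on 2010-07-18.
Adding the 3 years base period to 2010-07-18 gives a deadline of 2013-07-18, before any tolling.
The defendant's absence from the jurisdiction from 2011-07-20 to 2012-09-07 tolled the period for 415 days, extending the deadline to 2014-09-06.
The other events in the timeline have no effect on the limitation period under the stated rules.
Halvorsen filed on 2014-07-16, before the 2014-09-06 deadline, so the action is timely.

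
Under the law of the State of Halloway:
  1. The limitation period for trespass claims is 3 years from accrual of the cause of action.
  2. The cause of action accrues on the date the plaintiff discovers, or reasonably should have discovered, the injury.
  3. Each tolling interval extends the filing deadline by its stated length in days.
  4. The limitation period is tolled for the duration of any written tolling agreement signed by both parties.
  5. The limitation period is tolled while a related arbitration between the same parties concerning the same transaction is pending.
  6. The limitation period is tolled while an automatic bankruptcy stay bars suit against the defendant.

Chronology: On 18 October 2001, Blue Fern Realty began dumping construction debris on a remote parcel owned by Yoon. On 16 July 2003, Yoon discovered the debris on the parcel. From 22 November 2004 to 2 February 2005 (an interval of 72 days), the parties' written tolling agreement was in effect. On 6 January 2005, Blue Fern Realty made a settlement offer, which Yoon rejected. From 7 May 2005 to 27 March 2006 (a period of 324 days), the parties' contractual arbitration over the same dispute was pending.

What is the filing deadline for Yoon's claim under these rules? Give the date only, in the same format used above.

16 August 2007

Accrual is tied to discovery, so the period began on 16 July 2003 rather than on 18 October 2001 when the act occurred.
The untolled deadline — 3 years after 16 July 2003 — is 16 July 2006.
The written tolling agreement from 22 November 2004 to 2 February 2005 tolled the period for 72 days, extending the deadline to 26 September 2006.
Because the pending related arbitration ran from 7 May 2005 to 27 March 2006, the deadline is extended by 324 days to 16 August 2007.
None of the other events listed affects the running of the period under the stated rules.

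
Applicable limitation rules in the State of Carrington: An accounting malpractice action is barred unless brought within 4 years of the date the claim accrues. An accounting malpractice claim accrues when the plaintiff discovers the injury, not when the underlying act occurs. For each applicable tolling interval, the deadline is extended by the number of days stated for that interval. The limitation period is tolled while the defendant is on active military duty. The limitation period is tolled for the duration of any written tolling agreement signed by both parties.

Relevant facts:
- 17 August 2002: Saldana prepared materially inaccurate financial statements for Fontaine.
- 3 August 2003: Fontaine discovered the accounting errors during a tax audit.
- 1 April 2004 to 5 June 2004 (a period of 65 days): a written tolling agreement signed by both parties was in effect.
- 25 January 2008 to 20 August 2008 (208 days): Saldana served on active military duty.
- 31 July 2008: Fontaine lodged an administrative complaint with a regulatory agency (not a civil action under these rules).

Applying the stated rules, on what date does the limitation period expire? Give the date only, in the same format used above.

7 October 2007

Accrual is tied to discovery, so the period began on 3 August 2003 rather than on 17 August 2002 when the act occurred.
Adding the 4 years base period to 3 August 2003 gives a deadline of 3 August 2007, before any tolling.
The written tolling agreement from 1 April 2004 to 5 June 2004 tolled the period for 65 days, extending the deadline to 7 October 2007.
The defendant's active military service starting 25 January 2008 came too late — the period had run on 7 October 2007 — and so does not extend the deadline.
The other events in the timeline have no effect on the limitation period under the stated rules.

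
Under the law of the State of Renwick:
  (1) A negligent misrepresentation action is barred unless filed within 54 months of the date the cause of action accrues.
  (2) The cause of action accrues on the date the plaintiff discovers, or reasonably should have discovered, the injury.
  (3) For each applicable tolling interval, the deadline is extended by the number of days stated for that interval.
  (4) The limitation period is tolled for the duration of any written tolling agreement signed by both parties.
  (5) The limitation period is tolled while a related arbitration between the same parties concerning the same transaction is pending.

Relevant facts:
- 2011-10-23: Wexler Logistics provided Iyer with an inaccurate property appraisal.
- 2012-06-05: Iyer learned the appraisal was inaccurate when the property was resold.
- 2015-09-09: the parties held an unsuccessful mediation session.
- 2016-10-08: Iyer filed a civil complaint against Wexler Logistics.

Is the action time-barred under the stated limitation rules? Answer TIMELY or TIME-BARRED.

TIMELY

Under the discovery rule, the claim accrued on 2012-06-05, when Iyer discovered the injury — not on the 2011-10-23 date of the underlying act.
The untolled deadline — 54 months after 2012-06-05 — is 2016-12-05.
The other events in the timeline have no effect on the limitation period under the stated rules.
Iyer filed on 2016-10-08, before the 2016-12-05 deadline, so the action is timely.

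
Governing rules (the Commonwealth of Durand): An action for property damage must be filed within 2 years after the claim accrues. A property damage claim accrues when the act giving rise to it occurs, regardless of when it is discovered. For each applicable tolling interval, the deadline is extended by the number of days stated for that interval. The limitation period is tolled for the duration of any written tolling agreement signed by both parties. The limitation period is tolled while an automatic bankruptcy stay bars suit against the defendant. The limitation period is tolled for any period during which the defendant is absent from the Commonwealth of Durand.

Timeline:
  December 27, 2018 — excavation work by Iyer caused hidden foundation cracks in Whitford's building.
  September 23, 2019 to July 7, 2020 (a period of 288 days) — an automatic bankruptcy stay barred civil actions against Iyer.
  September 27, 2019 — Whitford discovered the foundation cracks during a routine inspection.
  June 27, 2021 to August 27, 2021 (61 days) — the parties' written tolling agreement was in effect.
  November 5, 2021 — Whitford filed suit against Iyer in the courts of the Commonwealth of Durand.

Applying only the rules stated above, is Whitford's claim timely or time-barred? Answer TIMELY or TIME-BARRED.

Because the rule ties accrual to occurrence, the claim accrued on December 27, 2018, not on the September 27, 2019 discovery date.
2 years from December 27, 2018 is December 27, 2020.
The period was tolled for 288 days by the automatic bankruptcy stay (September 23, 2019 to July 7, 2020), pushing the deadline to October 11, 2021.
Because the written tolling agreement ran from June 27, 2021 to August 27, 2021, the deadline is extended by 61 days to December 11, 2021.
Whitford filed on November 5, 2021, before the December 11, 2021 deadline, so the action is timely.

TIMELY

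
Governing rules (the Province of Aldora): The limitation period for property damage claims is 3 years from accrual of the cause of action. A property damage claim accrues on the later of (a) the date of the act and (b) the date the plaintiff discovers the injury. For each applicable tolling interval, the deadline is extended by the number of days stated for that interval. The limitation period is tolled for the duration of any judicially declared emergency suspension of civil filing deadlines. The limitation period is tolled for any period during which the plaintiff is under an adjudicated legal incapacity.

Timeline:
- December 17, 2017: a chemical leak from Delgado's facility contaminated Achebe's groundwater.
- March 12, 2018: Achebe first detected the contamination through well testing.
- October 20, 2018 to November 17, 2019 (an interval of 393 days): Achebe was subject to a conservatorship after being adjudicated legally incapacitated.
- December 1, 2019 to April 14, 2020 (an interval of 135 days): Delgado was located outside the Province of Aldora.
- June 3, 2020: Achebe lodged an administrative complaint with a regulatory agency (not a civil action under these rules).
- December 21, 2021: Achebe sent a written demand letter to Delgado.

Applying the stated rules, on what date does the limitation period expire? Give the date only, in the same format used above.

The claim accrued on March 12, 2018 — the later of the December 17, 2017 act and the March 12, 2018 discovery.
3 years from March 12, 2018 is March 12, 2021.
Because the plaintiff's legal incapacity ran from October 20, 2018 to November 17, 2019, the deadline is extended by 393 days to April 9, 2022.
No stated provision tolls the period for the defendant's absence, so the interval from December 1, 2019 to April 14, 2020 has no effect on the deadline.
Nothing else in the chronology tolls or restarts the period.

April 9, 2022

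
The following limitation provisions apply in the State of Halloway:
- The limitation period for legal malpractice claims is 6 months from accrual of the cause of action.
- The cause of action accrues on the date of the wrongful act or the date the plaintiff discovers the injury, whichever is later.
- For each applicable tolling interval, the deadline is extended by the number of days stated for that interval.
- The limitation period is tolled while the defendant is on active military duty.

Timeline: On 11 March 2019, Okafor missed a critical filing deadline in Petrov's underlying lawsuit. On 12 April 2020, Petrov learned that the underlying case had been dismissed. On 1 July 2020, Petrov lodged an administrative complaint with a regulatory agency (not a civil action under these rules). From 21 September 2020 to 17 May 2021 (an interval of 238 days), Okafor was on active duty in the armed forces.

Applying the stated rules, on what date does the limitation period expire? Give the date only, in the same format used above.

Taking the later of the act (11 March 2019) and discovery (12 April 2020), the claim accrued on 12 April 2020.
Adding the 6 months base period to 12 April 2020 gives a deadline of 12 October 2020, before any tolling.
Because the defendant's active military service ran from 21 September 2020 to 17 May 2021, the deadline is extended by 238 days to 7 June 2021.
The other events in the timeline have no effect on the limitation period under the stated rules.

7 June 2021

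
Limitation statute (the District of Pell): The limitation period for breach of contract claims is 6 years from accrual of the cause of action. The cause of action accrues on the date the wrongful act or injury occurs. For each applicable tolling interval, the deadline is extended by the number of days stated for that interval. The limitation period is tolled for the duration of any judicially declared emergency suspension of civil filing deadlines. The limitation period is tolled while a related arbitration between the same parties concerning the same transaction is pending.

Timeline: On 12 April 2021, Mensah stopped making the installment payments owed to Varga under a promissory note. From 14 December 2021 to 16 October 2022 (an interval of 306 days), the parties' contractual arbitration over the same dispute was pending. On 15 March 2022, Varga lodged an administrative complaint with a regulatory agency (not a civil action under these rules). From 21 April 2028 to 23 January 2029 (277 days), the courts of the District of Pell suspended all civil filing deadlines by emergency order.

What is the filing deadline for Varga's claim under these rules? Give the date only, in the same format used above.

The cause of action accrued on 12 April 2021, the date of the act.
Adding the 6 years base period to 12 April 2021 gives a deadline of 12 April 2027, before any tolling.
The period was tolled for 306 days by the pending related arbitration (14 December 2021 to 16 October 2022), pushing the deadline to 12 February 2028.
The emergency suspension of filing deadlines starting 21 April 2028 came too late — the period had run on 12 February 2028 — and so does not extend the deadline.
Nothing else in the chronology tolls or restarts the period.

12 February 2028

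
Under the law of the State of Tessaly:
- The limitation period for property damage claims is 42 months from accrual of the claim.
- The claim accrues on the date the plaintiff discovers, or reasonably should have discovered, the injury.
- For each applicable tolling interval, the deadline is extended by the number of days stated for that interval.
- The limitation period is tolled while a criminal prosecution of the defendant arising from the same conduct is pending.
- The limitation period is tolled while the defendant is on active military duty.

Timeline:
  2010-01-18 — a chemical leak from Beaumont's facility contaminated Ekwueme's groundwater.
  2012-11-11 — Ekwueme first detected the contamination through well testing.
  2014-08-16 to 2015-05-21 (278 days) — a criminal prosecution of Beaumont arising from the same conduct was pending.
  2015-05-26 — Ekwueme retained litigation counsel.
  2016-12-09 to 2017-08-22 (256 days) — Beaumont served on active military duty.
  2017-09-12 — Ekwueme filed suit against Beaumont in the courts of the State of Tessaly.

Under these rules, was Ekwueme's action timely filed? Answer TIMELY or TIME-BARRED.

TIMELY

The claim did not accrue until Ekwueme discovered the injury on 2012-11-11; the 2010-01-18 act date does not start the clock under the stated rule.
Adding the 42 months base period to 2012-11-11 gives a deadline of 2016-05-11, before any tolling.
The period was tolled for 278 days by the pending criminal prosecution (2014-08-16 to 2015-05-21), pushing the deadline to 2017-02-13.
Because the defendant's active military service ran from 2016-12-09 to 2017-08-22, the deadline is extended by 256 days to 2017-10-27.
Nothing else in the chronology tolls or restarts the period.
The 2017-09-12 filing precedes the 2017-10-27 deadline; the claim is timely.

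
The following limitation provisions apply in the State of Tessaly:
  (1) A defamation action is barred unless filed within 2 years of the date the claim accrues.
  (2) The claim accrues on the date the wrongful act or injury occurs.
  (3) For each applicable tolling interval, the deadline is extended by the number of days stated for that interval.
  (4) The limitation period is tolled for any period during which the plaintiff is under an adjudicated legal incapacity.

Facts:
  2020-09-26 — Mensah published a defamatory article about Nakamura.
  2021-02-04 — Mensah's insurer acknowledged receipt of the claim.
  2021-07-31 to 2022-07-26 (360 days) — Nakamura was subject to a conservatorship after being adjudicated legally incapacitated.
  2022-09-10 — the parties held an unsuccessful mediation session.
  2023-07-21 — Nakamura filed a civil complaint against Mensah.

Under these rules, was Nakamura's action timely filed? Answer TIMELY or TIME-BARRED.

TIMELY

The claim accrued on 2020-09-26, the date of the act.
The untolled deadline — 2 years after 2020-09-26 — is 2022-09-26.
The plaintiff's legal incapacity from 2021-07-31 to 2022-07-26 tolled the period for 360 days, extending the deadline to 2023-09-21.
None of the other events listed affects the running of the period under the stated rules.
Filing on 2023-07-21 beat the 2023-09-21 deadline — the action is timely.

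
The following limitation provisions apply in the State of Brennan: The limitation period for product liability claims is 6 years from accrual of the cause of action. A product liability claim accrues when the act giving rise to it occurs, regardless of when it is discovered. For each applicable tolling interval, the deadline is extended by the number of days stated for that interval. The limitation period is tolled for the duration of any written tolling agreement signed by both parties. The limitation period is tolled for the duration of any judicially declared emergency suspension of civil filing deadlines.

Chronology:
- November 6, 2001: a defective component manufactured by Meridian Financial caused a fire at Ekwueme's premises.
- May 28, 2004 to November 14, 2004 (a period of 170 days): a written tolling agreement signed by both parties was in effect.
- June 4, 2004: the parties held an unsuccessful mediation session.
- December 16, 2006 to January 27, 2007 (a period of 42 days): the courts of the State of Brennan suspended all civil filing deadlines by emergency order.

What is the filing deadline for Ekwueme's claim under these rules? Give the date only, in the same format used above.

The claim accrued on November 6, 2001, when the wrongful act occurred.
Adding the 6 years base period to November 6, 2001 gives a deadline of November 6, 2007, before any tolling.
The period was tolled for 170 days by the written tolling agreement (May 28, 2004 to November 14, 2004), pushing the deadline to April 24, 2008.
The emergency suspension of filing deadlines from December 16, 2006 to January 27, 2007 tolled the period for 42 days, extending the deadline to June 5, 2008.
Nothing else in the chronology tolls or restarts the period.

June 5, 2008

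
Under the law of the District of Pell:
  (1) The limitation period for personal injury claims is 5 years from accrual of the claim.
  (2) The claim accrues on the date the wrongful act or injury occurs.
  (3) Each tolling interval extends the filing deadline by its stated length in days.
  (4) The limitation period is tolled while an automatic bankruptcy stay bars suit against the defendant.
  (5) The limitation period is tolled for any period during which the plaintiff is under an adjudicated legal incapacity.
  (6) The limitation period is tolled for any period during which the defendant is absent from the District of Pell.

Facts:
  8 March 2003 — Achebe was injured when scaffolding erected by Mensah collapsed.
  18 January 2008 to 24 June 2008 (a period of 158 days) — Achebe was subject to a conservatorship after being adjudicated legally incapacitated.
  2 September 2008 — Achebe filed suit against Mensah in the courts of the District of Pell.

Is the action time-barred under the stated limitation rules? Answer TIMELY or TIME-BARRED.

TIME-BARRED

The claim accrued on 8 March 2003, when the wrongful act occurred.
Adding the 5 years base period to 8 March 2003 gives a deadline of 8 March 2008, before any tolling.
The period was tolled for 158 days by the plaintiff's legal incapacity (18 January 2008 to 24 June 2008), pushing the deadline to 13 August 2008.
Filing on 2 September 2008 missed the 13 August 2008 deadline — the action is time-barred.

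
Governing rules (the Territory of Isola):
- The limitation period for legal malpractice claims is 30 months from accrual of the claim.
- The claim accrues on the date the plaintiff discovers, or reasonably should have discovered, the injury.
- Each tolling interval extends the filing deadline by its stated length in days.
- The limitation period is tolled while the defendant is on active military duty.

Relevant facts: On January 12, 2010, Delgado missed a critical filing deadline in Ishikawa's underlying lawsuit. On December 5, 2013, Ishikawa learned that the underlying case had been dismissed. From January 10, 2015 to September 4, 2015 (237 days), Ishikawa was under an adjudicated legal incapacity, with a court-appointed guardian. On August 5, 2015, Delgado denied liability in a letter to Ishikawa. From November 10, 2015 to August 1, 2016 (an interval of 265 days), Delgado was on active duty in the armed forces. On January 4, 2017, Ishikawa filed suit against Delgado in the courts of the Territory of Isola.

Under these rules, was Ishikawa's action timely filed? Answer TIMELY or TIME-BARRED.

Under the discovery rule, the claim accrued on December 5, 2013, when Ishikawa discovered the injury — not on the January 12, 2010 date of the underlying act.
The untolled deadline — 30 months after December 5, 2013 — is June 5, 2016.
Because the defendant's active military service ran from November 10, 2015 to August 1, 2016, the deadline is extended by 265 days to February 25, 2017.
No stated provision tolls the period for the plaintiff's incapacity, so the interval from January 10, 2015 to September 4, 2015 has no effect on the deadline.
Nothing else in the chronology tolls or restarts the period.
Ishikawa filed on January 4, 2017, before the February 25, 2017 deadline, so the action is timely.

TIMELY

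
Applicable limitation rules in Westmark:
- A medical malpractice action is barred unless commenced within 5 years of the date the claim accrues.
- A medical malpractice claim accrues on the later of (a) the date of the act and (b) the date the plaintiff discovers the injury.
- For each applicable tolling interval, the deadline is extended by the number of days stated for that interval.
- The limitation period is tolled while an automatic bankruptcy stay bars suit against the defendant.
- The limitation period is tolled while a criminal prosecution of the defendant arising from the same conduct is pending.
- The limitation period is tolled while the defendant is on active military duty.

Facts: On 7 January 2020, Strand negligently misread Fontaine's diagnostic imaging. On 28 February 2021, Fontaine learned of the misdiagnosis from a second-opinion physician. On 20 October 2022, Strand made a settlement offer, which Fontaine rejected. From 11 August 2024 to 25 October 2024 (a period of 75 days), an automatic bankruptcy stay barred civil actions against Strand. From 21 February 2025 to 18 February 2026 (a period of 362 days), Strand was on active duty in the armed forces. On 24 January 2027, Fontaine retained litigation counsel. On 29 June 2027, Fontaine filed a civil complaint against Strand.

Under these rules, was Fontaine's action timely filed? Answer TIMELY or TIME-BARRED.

Because discovery on 28 February 2021 post-dates the 7 January 2020 act, accrual under the later-of rule falls on 28 February 2021.
The untolled deadline — 5 years after 28 February 2021 — is 28 February 2026.
Because the automatic bankruptcy stay ran from 11 August 2024 to 25 October 2024, the deadline is extended by 75 days to 14 May 2026.
Because the defendant's active military service ran from 21 February 2025 to 18 February 2026, the deadline is extended by 362 days to 11 May 2027.
None of the other events listed affects the running of the period under the stated rules.
Filing on 29 June 2027 missed the 11 May 2027 deadline — the action is time-barred.

TIME-BARRED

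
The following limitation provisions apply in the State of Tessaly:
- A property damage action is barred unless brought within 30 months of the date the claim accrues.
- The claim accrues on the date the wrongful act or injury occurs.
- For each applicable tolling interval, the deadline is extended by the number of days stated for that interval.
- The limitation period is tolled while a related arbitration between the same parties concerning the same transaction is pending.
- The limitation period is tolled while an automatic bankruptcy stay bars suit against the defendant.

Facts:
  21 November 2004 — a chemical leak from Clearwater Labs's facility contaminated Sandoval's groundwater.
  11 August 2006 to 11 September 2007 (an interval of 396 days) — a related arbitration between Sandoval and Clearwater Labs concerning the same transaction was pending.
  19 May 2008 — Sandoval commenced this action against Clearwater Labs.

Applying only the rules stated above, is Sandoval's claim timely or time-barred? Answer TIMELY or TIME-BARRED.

The limitation period began to run on 21 November 2004.
30 months from 21 November 2004 is 21 May 2007.
The pending related arbitration from 11 August 2006 to 11 September 2007 tolled the period for 396 days, extending the deadline to 20 June 2008.
Filing on 19 May 2008 beat the 20 June 2008 deadline — the action is timely.

TIMELY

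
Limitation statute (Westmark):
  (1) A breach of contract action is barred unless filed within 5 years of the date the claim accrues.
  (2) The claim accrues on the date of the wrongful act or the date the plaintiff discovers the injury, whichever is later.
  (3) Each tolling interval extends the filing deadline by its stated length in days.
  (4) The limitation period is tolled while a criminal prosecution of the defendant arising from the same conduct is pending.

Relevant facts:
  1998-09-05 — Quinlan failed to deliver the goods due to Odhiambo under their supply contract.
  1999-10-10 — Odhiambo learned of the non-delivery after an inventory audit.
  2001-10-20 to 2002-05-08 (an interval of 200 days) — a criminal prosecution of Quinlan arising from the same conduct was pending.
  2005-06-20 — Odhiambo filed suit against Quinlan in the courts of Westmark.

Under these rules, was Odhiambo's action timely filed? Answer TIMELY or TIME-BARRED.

TIME-BARRED

Taking the later of the act (1998-09-05) and discovery (1999-10-10), the claim accrued on 1999-10-10.
The untolled deadline — 5 years after 1999-10-10 — is 2004-10-10.
The period was tolled for 200 days by the pending criminal prosecution (2001-10-20 to 2002-05-08), pushing the deadline to 2005-04-28.
The 2005-06-20 filing falls after the 2005-04-28 deadline; the claim is time-barred.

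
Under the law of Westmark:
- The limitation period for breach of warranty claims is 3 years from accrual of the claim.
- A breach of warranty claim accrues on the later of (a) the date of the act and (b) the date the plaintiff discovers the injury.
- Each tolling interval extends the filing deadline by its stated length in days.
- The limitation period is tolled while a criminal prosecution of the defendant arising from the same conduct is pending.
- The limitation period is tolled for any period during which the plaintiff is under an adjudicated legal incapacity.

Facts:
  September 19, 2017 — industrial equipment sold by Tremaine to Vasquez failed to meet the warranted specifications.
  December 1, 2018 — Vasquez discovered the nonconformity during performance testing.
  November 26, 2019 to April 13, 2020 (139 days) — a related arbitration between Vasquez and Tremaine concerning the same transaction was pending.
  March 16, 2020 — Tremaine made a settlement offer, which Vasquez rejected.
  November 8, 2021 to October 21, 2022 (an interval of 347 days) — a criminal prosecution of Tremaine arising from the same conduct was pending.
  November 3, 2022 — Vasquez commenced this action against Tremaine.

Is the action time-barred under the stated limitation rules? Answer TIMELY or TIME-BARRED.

Because discovery on December 1, 2018 post-dates the September 19, 2017 act, accrual under the later-of rule falls on December 1, 2018.
The untolled deadline — 3 years after December 1, 2018 — is December 1, 2021.
The pending criminal prosecution from November 8, 2021 to October 21, 2022 tolled the period for 347 days, extending the deadline to November 13, 2022.
Although a pending arbitration ran from November 26, 2019 to April 13, 2020, the stated rules do not make that a tolling event, so it is disregarded.
Nothing else in the chronology tolls or restarts the period.
Vasquez filed on November 3, 2022, before the November 13, 2022 deadline, so the action is timely.

TIMELY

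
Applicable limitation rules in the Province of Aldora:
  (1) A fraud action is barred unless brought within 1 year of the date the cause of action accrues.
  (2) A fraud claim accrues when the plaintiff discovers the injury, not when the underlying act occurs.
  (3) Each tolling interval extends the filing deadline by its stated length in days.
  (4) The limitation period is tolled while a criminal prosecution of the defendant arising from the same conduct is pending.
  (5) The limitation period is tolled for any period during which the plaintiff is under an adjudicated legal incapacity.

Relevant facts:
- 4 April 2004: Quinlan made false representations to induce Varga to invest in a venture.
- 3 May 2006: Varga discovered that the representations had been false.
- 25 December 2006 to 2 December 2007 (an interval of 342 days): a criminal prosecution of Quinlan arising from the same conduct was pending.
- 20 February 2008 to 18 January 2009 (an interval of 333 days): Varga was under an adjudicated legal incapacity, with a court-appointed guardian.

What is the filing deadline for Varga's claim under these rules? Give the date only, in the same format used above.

Accrual is tied to discovery, so the period began on 3 May 2006 rather than on 4 April 2004 when the act occurred.
1 year from 3 May 2006 is 3 May 2007.
Because the pending criminal prosecution ran from 25 December 2006 to 2 December 2007, the deadline is extended by 342 days to 9 April 2008.
The period was tolled for 333 days by the plaintiff's legal incapacity (20 February 2008 to 18 January 2009), pushing the deadline to 8 March 2009.

8 March 2009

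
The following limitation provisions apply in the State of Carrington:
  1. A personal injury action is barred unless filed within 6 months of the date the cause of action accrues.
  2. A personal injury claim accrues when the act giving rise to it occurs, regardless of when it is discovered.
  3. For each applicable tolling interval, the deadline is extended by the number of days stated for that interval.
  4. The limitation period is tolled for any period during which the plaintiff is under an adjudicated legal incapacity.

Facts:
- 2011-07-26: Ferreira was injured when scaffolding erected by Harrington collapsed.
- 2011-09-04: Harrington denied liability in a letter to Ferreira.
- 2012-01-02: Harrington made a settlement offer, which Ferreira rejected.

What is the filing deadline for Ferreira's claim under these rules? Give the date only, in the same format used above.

2012-01-26

The claim accrued on 2011-07-26, when the wrongful act occurred.
Adding the 6 months base period to 2011-07-26 gives a deadline of 2012-01-26, before any tolling.
Nothing else in the chronology tolls or restarts the period.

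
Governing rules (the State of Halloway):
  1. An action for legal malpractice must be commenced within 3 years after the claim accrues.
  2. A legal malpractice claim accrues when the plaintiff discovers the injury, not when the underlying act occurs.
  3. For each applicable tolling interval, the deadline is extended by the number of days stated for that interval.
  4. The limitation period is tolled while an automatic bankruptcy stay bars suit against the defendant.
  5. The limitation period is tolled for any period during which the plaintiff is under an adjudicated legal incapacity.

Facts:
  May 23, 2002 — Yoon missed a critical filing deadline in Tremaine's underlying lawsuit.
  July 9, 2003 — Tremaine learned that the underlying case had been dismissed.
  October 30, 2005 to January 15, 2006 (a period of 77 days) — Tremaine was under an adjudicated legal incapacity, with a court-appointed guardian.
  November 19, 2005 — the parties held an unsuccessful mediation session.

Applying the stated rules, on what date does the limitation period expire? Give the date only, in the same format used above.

September 24, 2006

Accrual is tied to discovery, so the period began on July 9, 2003 rather than on May 23, 2002 when the act occurred.
3 years from July 9, 2003 is July 9, 2006.
The plaintiff's legal incapacity from October 30, 2005 to January 15, 2006 tolled the period for 77 days, extending the deadline to September 24, 2006.
The other events in the timeline have no effect on the limitation period under the stated rules.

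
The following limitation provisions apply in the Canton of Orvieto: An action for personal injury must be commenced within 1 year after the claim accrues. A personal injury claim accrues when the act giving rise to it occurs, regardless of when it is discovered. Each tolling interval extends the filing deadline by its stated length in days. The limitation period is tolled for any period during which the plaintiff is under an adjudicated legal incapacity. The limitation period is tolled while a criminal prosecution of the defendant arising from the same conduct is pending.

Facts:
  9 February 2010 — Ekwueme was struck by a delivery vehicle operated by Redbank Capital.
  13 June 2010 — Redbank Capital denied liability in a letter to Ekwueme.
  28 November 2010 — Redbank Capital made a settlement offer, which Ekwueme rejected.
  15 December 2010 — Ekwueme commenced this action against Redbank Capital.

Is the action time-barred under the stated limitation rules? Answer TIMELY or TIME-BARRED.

The claim accrued on 9 February 2010, when the wrongful act occurred.
1 year from 9 February 2010 is 9 February 2011.
Nothing else in the chronology tolls or restarts the period.
Ekwueme filed on 15 December 2010, before the 9 February 2011 deadline, so the action is timely.

TIMELY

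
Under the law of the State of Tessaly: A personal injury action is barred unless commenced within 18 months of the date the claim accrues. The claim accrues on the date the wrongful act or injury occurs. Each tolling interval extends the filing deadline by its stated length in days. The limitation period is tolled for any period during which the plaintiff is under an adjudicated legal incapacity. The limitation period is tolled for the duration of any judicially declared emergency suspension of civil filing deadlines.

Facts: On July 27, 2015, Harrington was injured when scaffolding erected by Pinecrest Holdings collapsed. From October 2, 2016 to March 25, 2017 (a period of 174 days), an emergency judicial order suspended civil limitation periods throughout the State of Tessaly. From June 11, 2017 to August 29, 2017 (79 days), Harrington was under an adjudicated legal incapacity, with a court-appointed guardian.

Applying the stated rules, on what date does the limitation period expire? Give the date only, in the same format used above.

October 7, 2017

The claim accrued on July 27, 2015, when the wrongful act occurred.
Adding the 18 months base period to July 27, 2015 gives a deadline of January 27, 2017, before any tolling.
Because the emergency suspension of filing deadlines ran from October 2, 2016 to March 25, 2017, the deadline is extended by 174 days to July 20, 2017.
The plaintiff's legal incapacity from June 11, 2017 to August 29, 2017 tolled the period for 79 days, extending the deadline to October 7, 2017.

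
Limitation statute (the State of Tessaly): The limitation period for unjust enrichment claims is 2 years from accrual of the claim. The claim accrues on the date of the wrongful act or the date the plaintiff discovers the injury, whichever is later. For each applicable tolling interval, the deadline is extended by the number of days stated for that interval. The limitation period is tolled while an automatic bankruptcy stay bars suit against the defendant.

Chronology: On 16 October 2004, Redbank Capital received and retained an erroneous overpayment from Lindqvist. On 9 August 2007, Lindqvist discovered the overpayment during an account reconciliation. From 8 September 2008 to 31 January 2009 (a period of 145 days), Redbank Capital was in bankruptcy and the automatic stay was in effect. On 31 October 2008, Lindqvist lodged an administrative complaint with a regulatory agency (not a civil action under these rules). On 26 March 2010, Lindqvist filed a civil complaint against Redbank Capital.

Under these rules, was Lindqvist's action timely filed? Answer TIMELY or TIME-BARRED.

TIME-BARRED

Because discovery on 9 August 2007 post-dates the 16 October 2004 act, accrual under the later-of rule falls on 9 August 2007.
2 years from 9 August 2007 is 9 August 2009.
Because the automatic bankruptcy stay ran from 8 September 2008 to 31 January 2009, the deadline is extended by 145 days to 1 January 2010.
Nothing else in the chronology tolls or restarts the period.
The 26 March 2010 filing falls after the 1 January 2010 deadline; the claim is time-barred.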